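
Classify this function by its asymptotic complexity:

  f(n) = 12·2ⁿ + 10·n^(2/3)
O(2ⁿ)

The dominant term in 12·2ⁿ + 10·n^(2/3) is 12·2ⁿ, which is Θ(2ⁿ).
Lower-order terms (10·n^(2/3)) are asymptotically negligible.
Constants are absorbed, so the tightest bound is O(2ⁿ).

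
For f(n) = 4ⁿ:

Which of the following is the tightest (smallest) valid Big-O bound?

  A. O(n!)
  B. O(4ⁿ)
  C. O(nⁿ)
B

f(n) = 4ⁿ is O(4ⁿ).
All listed options are valid Big-O bounds (upper bounds),
but O(4ⁿ) is the tightest (smallest valid bound).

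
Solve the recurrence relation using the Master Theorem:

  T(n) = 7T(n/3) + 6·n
Θ(n^log₃(7))

Master Theorem: a = 7, b = 3, f(n) = 6·n.
Compute the critical exponent d = log₃(7) = 1.771.
Compare f(n) = Θ(n) against n^d:
  k = 1 < d = 1.771, so f(n) = O(n^(d-ε)) — Case 1.
  The recursion cost dominates: T(n) = Θ(n^d) = Θ(n^log₃(7)).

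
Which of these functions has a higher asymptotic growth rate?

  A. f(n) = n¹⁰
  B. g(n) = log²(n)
A

f(n) = n¹⁰ is O(n¹⁰), while g(n) = log²(n) is O(log² n).
Since O(n¹⁰) grows faster than O(log² n), f(n) dominates.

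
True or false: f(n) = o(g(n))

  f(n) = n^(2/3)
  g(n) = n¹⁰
True

f(n) = n^(2/3) is O(n^(2/3)), and g(n) = n¹⁰ is O(n¹⁰).
Since O(n^(2/3)) grows strictly slower than O(n¹⁰), f(n) = o(g(n)) is true.
This means lim(n→∞) f(n)/g(n) = 0.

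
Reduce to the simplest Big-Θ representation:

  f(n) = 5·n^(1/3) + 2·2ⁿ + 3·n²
Θ(2ⁿ)

Order the terms by growth rate: 5·n^(1/3) ≺ 3·n² ≺ 2·2ⁿ.
The fastest-growing term 2·2ⁿ dominates as n → ∞; dropping its constant factor gives Θ(2ⁿ).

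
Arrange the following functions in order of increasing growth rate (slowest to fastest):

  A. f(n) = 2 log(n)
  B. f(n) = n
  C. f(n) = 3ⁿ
A < B < C

Comparing growth rates:
A = 2 log(n) is O(log n)
B = n is O(n)
C = 3ⁿ is O(3ⁿ)

Therefore, the order from slowest to fastest is: A < B < C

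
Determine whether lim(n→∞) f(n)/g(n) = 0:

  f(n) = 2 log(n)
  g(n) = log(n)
False

f(n) = 2 log(n) is O(log n), and g(n) = log(n) is O(log n).
Since they have the same growth rate, f(n) = o(g(n)) is false.
(f = o(g) requires f to grow strictly slower, not equal.)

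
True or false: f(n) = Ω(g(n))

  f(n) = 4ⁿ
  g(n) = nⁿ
False

f(n) = 4ⁿ is O(4ⁿ), and g(n) = nⁿ is O(nⁿ).
Since O(4ⁿ) grows slower than O(nⁿ), f(n) = Ω(g(n)) is false.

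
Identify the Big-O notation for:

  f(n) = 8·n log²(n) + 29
O(n log² n)

The dominant term in 8·n log²(n) + 29 is 8·n log²(n), which is Θ(n log² n).
Lower-order terms (29) are asymptotically negligible.
Constants are absorbed, so the tightest bound is O(n log² n).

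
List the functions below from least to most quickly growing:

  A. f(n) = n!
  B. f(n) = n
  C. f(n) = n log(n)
B < C < A

Comparing growth rates:
B = n is O(n)
C = n log(n) is O(n log n)
A = n! is O(n!)

Therefore, the order from slowest to fastest is: B < C < A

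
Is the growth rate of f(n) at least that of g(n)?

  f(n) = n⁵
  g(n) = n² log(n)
True

f(n) = n⁵ is O(n⁵), and g(n) = n² log(n) is O(n² log n).
Since O(n⁵) grows at least as fast as O(n² log n), f(n) = Ω(g(n)) is true.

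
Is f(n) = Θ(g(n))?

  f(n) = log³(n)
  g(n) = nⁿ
False

f(n) = log³(n) is O(log³ n), and g(n) = nⁿ is O(nⁿ).
Since they have different growth rates, f(n) = Θ(g(n)) is false.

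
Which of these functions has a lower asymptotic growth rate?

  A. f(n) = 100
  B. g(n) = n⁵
A

f(n) = 100 is O(1), while g(n) = n⁵ is O(n⁵).
Since O(1) grows slower than O(n⁵), f(n) is dominated.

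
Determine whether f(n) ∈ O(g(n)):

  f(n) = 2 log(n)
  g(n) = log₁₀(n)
True

f(n) = 2 log(n) and g(n) = log₁₀(n) are both O(log n).
Big-O permits equal growth rates (f ≤ c·g for some c), so f(n) = O(g(n)) is true.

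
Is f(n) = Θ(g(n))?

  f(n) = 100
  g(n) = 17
True

f(n) = 100 and g(n) = 17 are both O(1).
Since they have the same asymptotic growth rate, f(n) = Θ(g(n)) is true.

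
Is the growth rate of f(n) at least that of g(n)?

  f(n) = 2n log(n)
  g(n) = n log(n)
True

f(n) = 2n log(n) and g(n) = n log(n) are both O(n log n).
Big-Ω permits equal growth rates (f ≥ c·g for some c > 0), so f(n) = Ω(g(n)) is true.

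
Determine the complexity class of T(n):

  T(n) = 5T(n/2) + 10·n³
Θ(n³)

Master Theorem: a = 5, b = 2, f(n) = 10·n³.
Compute the critical exponent d = log₂(5) = 2.322.
Compare f(n) = Θ(n³) against n^d:
  k = 3 > d = 2.322, so f(n) = Ω(n^(d+ε)) — Case 3.
  Regularity: a·(n/b)^3/n^3 = a/b^3 = 5/8 < 1 ✓.
  The top-level work dominates: T(n) = Θ(f(n)) = Θ(n³).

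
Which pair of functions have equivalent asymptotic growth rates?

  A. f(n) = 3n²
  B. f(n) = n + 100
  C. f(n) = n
B and C

Examining each function:
  A. 3n² is O(n²)
  B. n + 100 is O(n)
  C. n is O(n)

Functions B and C both have the same complexity class.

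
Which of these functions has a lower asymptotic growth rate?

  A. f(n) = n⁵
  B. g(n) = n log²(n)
B

f(n) = n⁵ is O(n⁵), while g(n) = n log²(n) is O(n log² n).
Since O(n log² n) grows slower than O(n⁵), g(n) is dominated.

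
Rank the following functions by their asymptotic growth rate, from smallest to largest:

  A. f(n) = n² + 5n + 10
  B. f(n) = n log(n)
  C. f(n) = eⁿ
B < A < C

Comparing growth rates:
B = n log(n) is O(n log n)
A = n² + 5n + 10 is O(n²)
C = eⁿ is O(eⁿ)

Therefore, the order from slowest to fastest is: B < A < C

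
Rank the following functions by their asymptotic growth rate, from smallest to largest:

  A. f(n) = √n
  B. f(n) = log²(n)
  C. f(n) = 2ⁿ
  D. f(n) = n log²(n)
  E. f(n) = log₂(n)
E < B < A < D < C

Comparing growth rates:
E = log₂(n) is O(log n)
B = log²(n) is O(log² n)
A = √n is O(√n)
D = n log²(n) is O(n log² n)
C = 2ⁿ is O(2ⁿ)

Therefore, the order from slowest to fastest is: E < B < A < D < C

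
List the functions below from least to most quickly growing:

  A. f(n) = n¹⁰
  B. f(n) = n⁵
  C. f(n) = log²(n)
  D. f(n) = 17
D < C < B < A

Comparing growth rates:
D = 17 is O(1)
C = log²(n) is O(log² n)
B = n⁵ is O(n⁵)
A = n¹⁰ is O(n¹⁰)

Therefore, the order from slowest to fastest is: D < C < B < A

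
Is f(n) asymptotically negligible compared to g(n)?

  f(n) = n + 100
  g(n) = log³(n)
False

f(n) = n + 100 is O(n), and g(n) = log³(n) is O(log³ n).
Since O(n) grows faster than or equal to O(log³ n), f(n) = o(g(n)) is false.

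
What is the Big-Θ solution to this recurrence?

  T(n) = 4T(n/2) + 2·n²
Θ(n² log n)

Master Theorem: a = 4, b = 2, f(n) = 2·n².
Compute the critical exponent d = log₂(4) = 2.
Compare f(n) = Θ(n²) against n^d:
  k = 2 = d, so f(n) = Θ(n^d) — Case 2.
  Work is balanced across levels: T(n) = Θ(n^d log n) = Θ(n² log n).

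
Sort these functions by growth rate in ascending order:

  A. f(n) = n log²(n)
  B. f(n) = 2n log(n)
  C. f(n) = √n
C < B < A

Comparing growth rates:
C = √n is O(√n)
B = 2n log(n) is O(n log n)
A = n log²(n) is O(n log² n)

Therefore, the order from slowest to fastest is: C < B < A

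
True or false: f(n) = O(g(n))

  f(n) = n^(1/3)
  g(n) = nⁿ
True

f(n) = n^(1/3) is O(n^(1/3)), and g(n) = nⁿ is O(nⁿ).
Since O(n^(1/3)) ⊆ O(nⁿ) (f grows no faster than g), f(n) = O(g(n)) is true.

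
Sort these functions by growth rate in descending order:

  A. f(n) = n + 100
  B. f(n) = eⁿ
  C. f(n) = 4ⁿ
C > B > A

Comparing growth rates:
C = 4ⁿ is O(4ⁿ)
B = eⁿ is O(eⁿ)
A = n + 100 is O(n)

Therefore, the order from fastest to slowest is: C > B > A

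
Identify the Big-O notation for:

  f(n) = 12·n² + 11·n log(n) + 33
O(n²)

The dominant term in 12·n² + 11·n log(n) + 33 is 12·n², which is Θ(n²).
Lower-order terms (11·n log(n), 33) are asymptotically negligible.
Constants are absorbed, so the tightest bound is O(n²).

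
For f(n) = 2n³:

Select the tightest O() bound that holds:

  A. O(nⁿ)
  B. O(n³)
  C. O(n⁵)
B

f(n) = 2n³ is O(n³).
All listed options are valid Big-O bounds (upper bounds),
but O(n³) is the tightest (smallest valid bound).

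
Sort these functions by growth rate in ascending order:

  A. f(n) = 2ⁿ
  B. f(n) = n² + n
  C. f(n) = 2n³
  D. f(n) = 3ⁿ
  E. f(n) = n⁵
B < C < E < A < D

Comparing growth rates:
B = n² + n is O(n²)
C = 2n³ is O(n³)
E = n⁵ is O(n⁵)
A = 2ⁿ is O(2ⁿ)
D = 3ⁿ is O(3ⁿ)

Therefore, the order from slowest to fastest is: B < C < E < A < D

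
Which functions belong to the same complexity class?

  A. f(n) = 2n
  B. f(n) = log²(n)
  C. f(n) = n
A and C

Examining each function:
  A. 2n is O(n)
  B. log²(n) is O(log² n)
  C. n is O(n)

Functions A and C both have the same complexity class.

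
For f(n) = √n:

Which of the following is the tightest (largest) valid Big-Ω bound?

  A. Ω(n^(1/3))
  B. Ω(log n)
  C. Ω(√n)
C

f(n) = √n is Ω(√n).
All listed options are valid Big-Ω bounds (lower bounds),
but Ω(√n) is the tightest (largest valid bound).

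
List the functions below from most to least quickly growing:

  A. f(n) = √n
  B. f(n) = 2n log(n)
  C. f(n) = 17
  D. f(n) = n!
D > B > A > C

Comparing growth rates:
D = n! is O(n!)
B = 2n log(n) is O(n log n)
A = √n is O(√n)
C = 17 is O(1)

Therefore, the order from fastest to slowest is: D > B > A > C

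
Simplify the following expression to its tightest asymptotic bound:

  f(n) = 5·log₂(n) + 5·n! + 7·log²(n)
Θ(n!)

Order the terms by growth rate: 5·log₂(n) ≺ 7·log²(n) ≺ 5·n!.
The fastest-growing term 5·n! dominates as n → ∞; dropping its constant factor gives Θ(n!).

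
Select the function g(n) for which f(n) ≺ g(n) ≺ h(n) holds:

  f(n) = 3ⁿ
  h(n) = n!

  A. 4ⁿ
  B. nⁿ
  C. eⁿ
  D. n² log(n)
A

We need g(n) with 3ⁿ = o(g(n)) and g(n) = o(n!), i.e. O(3ⁿ) ≺ g ≺ O(n!).
Check each option:
  A. 4ⁿ — O(4ⁿ) is strictly between O(3ⁿ) and O(n!) ✓
  B. nⁿ — O(nⁿ) does not grow strictly slower than h(n)
  C. eⁿ — O(eⁿ) does not grow strictly faster than f(n)
  D. n² log(n) — O(n² log n) does not grow strictly faster than f(n)

Only option A (4ⁿ) lies strictly between.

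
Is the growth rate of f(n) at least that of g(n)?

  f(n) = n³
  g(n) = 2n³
True

f(n) = n³ and g(n) = 2n³ are both O(n³).
Big-Ω permits equal growth rates (f ≥ c·g for some c > 0), so f(n) = Ω(g(n)) is true.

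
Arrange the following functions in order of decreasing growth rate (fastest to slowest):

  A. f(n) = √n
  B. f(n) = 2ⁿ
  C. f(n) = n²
B > C > A

Comparing growth rates:
B = 2ⁿ is O(2ⁿ)
C = n² is O(n²)
A = √n is O(√n)

Therefore, the order from fastest to slowest is: B > C > A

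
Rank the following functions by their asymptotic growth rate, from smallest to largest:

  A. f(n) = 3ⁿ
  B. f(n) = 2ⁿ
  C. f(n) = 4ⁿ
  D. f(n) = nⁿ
B < A < C < D

Comparing growth rates:
B = 2ⁿ is O(2ⁿ)
A = 3ⁿ is O(3ⁿ)
C = 4ⁿ is O(4ⁿ)
D = nⁿ is O(nⁿ)

Therefore, the order from slowest to fastest is: B < A < C < D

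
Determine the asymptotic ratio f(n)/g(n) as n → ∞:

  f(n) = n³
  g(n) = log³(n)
∞

Since n³ (O(n³)) grows faster than log³(n) (O(log³ n)),
the ratio f(n)/g(n) → ∞ as n → ∞.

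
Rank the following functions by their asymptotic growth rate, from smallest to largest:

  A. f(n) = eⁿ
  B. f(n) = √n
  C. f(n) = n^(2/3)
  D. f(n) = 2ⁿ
B < C < D < A

Comparing growth rates:
B = √n is O(√n)
C = n^(2/3) is O(n^(2/3))
D = 2ⁿ is O(2ⁿ)
A = eⁿ is O(eⁿ)

Therefore, the order from slowest to fastest is: B < C < D < A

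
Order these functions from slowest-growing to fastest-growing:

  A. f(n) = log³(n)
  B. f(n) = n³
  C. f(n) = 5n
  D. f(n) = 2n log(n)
A < C < D < B

Comparing growth rates:
A = log³(n) is O(log³ n)
C = 5n is O(n)
D = 2n log(n) is O(n log n)
B = n³ is O(n³)

Therefore, the order from slowest to fastest is: A < C < D < B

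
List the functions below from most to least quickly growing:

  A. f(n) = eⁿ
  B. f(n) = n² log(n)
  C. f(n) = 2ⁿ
A > C > B

Comparing growth rates:
A = eⁿ is O(eⁿ)
C = 2ⁿ is O(2ⁿ)
B = n² log(n) is O(n² log n)

Therefore, the order from fastest to slowest is: A > C > B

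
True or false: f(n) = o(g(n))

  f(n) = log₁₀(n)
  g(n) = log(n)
False

f(n) = log₁₀(n) is O(log n), and g(n) = log(n) is O(log n).
Since they have the same growth rate, f(n) = o(g(n)) is false.
(f = o(g) requires f to grow strictly slower, not equal.)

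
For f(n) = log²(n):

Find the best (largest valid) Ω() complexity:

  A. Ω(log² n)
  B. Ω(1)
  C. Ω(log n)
A

f(n) = log²(n) is Ω(log² n).
All listed options are valid Big-Ω bounds (lower bounds),
but Ω(log² n) is the tightest (largest valid bound).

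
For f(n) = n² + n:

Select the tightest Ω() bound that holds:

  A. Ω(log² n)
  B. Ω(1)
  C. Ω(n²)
C

f(n) = n² + n is Ω(n²).
All listed options are valid Big-Ω bounds (lower bounds),
but Ω(n²) is the tightest (largest valid bound).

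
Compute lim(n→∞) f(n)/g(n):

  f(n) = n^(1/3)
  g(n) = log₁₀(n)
∞

Since n^(1/3) (O(n^(1/3))) grows faster than log₁₀(n) (O(log n)),
the ratio f(n)/g(n) → ∞ as n → ∞.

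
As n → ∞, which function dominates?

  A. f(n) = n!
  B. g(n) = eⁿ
A

f(n) = n! is O(n!), while g(n) = eⁿ is O(eⁿ).
Since O(n!) grows faster than O(eⁿ), f(n) dominates.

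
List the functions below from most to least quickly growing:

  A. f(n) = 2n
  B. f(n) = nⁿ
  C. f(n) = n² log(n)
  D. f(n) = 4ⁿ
B > D > C > A

Comparing growth rates:
B = nⁿ is O(nⁿ)
D = 4ⁿ is O(4ⁿ)
C = n² log(n) is O(n² log n)
A = 2n is O(n)

Therefore, the order from fastest to slowest is: B > D > C > A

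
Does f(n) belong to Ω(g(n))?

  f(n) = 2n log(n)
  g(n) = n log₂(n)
True

f(n) = 2n log(n) and g(n) = n log₂(n) are both O(n log n).
Big-Ω permits equal growth rates (f ≥ c·g for some c > 0), so f(n) = Ω(g(n)) is true.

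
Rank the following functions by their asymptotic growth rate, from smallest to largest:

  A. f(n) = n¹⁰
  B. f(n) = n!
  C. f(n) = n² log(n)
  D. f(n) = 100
D < C < A < B

Comparing growth rates:
D = 100 is O(1)
C = n² log(n) is O(n² log n)
A = n¹⁰ is O(n¹⁰)
B = n! is O(n!)

Therefore, the order from slowest to fastest is: D < C < A < B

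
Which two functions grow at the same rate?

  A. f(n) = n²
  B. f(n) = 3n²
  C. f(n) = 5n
A and B

Examining each function:
  A. n² is O(n²)
  B. 3n² is O(n²)
  C. 5n is O(n)

Functions A and B both have the same complexity class.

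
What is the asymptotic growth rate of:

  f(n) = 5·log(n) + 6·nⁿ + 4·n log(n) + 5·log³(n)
Θ(nⁿ)

Order the terms by growth rate: 5·log(n) ≺ 5·log³(n) ≺ 4·n log(n) ≺ 6·nⁿ.
The fastest-growing term 6·nⁿ dominates as n → ∞; dropping its constant factor gives Θ(nⁿ).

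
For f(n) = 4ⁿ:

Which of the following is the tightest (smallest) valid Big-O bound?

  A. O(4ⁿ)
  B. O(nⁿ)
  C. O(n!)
A

f(n) = 4ⁿ is O(4ⁿ).
All listed options are valid Big-O bounds (upper bounds),
but O(4ⁿ) is the tightest (smallest valid bound).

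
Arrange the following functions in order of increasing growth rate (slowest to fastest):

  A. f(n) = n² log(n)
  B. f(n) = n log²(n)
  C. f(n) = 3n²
B < C < A

Comparing growth rates:
B = n log²(n) is O(n log² n)
C = 3n² is O(n²)
A = n² log(n) is O(n² log n)

Therefore, the order from slowest to fastest is: B < C < A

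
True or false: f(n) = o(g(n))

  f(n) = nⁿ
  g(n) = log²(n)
False

f(n) = nⁿ is O(nⁿ), and g(n) = log²(n) is O(log² n).
Since O(nⁿ) grows faster than or equal to O(log² n), f(n) = o(g(n)) is false.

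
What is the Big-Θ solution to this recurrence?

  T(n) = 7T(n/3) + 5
Θ(n^log₃(7))

Master Theorem: a = 7, b = 3, f(n) = 5.
Compute the critical exponent d = log₃(7) = 1.771.
Compare f(n) = Θ(1) against n^d:
  k = 0 < d = 1.771, so f(n) = O(n^(d-ε)) — Case 1.
  The recursion cost dominates: T(n) = Θ(n^d) = Θ(n^log₃(7)).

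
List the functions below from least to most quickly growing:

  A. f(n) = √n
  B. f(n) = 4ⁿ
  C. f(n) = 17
C < A < B

Comparing growth rates:
C = 17 is O(1)
A = √n is O(√n)
B = 4ⁿ is O(4ⁿ)

Therefore, the order from slowest to fastest is: C < A < B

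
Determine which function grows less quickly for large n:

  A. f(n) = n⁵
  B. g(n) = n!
A

f(n) = n⁵ is O(n⁵), while g(n) = n! is O(n!).
Since O(n⁵) grows slower than O(n!), f(n) is dominated.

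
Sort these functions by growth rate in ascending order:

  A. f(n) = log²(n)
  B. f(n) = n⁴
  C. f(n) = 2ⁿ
A < B < C

Comparing growth rates:
A = log²(n) is O(log² n)
B = n⁴ is O(n⁴)
C = 2ⁿ is O(2ⁿ)

Therefore, the order from slowest to fastest is: A < B < C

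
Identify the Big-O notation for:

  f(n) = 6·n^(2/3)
O(n^(2/3))

The dominant term in 6·n^(2/3) is 6·n^(2/3), which is Θ(n^(2/3)).
Constants are absorbed, so the tightest bound is O(n^(2/3)).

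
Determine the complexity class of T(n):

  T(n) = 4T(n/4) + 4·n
Θ(n log n)

Master Theorem: a = 4, b = 4, f(n) = 4·n.
Compute the critical exponent d = log₄(4) = 1.
Compare f(n) = Θ(n) against n^d:
  k = 1 = d, so f(n) = Θ(n^d) — Case 2.
  Work is balanced across levels: T(n) = Θ(n^d log n) = Θ(n log n).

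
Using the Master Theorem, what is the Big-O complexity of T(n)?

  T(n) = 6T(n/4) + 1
Θ(n^log₄(6))

Master Theorem: a = 6, b = 4, f(n) = 1.
Compute the critical exponent d = log₄(6) = 1.292.
Compare f(n) = Θ(1) against n^d:
  k = 0 < d = 1.292, so f(n) = O(n^(d-ε)) — Case 1.
  The recursion cost dominates: T(n) = Θ(n^d) = Θ(n^log₄(6)).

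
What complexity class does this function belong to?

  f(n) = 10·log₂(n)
O(log n)

The dominant term in 10·log₂(n) is 10·log₂(n), which is Θ(log n).
Constants are absorbed, so the tightest bound is O(log n).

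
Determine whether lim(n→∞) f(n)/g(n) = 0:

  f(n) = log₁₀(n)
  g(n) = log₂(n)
False

f(n) = log₁₀(n) is O(log n), and g(n) = log₂(n) is O(log n).
Since they have the same growth rate, f(n) = o(g(n)) is false.
(f = o(g) requires f to grow strictly slower, not equal.)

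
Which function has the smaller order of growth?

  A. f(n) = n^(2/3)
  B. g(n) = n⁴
A

f(n) = n^(2/3) is O(n^(2/3)), while g(n) = n⁴ is O(n⁴).
Since O(n^(2/3)) grows slower than O(n⁴), f(n) is dominated.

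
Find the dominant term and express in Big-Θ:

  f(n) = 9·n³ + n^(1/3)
Θ(n³)

Order the terms by growth rate: n^(1/3) ≺ 9·n³.
The fastest-growing term 9·n³ dominates as n → ∞; dropping its constant factor gives Θ(n³).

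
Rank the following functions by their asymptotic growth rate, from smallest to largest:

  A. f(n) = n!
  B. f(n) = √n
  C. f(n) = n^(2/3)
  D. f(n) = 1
D < B < C < A

Comparing growth rates:
D = 1 is O(1)
B = √n is O(√n)
C = n^(2/3) is O(n^(2/3))
A = n! is O(n!)

Therefore, the order from slowest to fastest is: D < B < C < A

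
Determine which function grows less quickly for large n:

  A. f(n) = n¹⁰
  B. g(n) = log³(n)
B

f(n) = n¹⁰ is O(n¹⁰), while g(n) = log³(n) is O(log³ n).
Since O(log³ n) grows slower than O(n¹⁰), g(n) is dominated.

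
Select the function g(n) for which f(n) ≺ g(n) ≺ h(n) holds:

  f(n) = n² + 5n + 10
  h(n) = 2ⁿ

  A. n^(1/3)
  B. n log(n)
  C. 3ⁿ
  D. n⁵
D

We need g(n) with n² + 5n + 10 = o(g(n)) and g(n) = o(2ⁿ), i.e. O(n²) ≺ g ≺ O(2ⁿ).
Check each option:
  A. n^(1/3) — O(n^(1/3)) does not grow strictly faster than f(n)
  B. n log(n) — O(n log n) does not grow strictly faster than f(n)
  C. 3ⁿ — O(3ⁿ) does not grow strictly slower than h(n)
  D. n⁵ — O(n⁵) is strictly between O(n²) and O(2ⁿ) ✓

Only option D (n⁵) lies strictly between.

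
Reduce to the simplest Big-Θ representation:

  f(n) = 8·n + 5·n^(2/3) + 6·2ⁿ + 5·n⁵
Θ(2ⁿ)

Order the terms by growth rate: 5·n^(2/3) ≺ 8·n ≺ 5·n⁵ ≺ 6·2ⁿ.
The fastest-growing term 6·2ⁿ dominates as n → ∞; dropping its constant factor gives Θ(2ⁿ).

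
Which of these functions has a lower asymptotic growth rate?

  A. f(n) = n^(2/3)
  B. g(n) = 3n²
A

f(n) = n^(2/3) is O(n^(2/3)), while g(n) = 3n² is O(n²).
Since O(n^(2/3)) grows slower than O(n²), f(n) is dominated.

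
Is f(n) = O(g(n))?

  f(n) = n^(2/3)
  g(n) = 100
False

f(n) = n^(2/3) is O(n^(2/3)), and g(n) = 100 is O(1).
Since O(n^(2/3)) grows faster than O(1), f(n) = O(g(n)) is false.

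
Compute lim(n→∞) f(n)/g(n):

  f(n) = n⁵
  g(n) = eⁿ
0

Since n⁵ (O(n⁵)) grows slower than eⁿ (O(eⁿ)),
the ratio f(n)/g(n) → 0 as n → ∞.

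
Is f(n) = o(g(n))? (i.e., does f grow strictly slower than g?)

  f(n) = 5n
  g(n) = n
False

f(n) = 5n is O(n), and g(n) = n is O(n).
Since they have the same growth rate, f(n) = o(g(n)) is false.
(f = o(g) requires f to grow strictly slower, not equal.)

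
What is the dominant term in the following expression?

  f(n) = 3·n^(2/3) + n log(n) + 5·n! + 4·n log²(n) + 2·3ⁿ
5·n!

Looking at each term:
  - 3·n^(2/3) is O(n^(2/3))
  - n log(n) is O(n log n)
  - 5·n! is O(n!)
  - 4·n log²(n) is O(n log² n)
  - 2·3ⁿ is O(3ⁿ)

The term 5·n! (O(n!)) grows fastest and dominates all others.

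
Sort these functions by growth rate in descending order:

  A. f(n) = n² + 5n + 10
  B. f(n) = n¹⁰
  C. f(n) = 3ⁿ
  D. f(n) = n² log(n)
C > B > D > A

Comparing growth rates:
C = 3ⁿ is O(3ⁿ)
B = n¹⁰ is O(n¹⁰)
D = n² log(n) is O(n² log n)
A = n² + 5n + 10 is O(n²)

Therefore, the order from fastest to slowest is: C > B > D > A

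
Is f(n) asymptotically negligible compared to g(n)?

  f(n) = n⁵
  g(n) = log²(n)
False

f(n) = n⁵ is O(n⁵), and g(n) = log²(n) is O(log² n).
Since O(n⁵) grows faster than or equal to O(log² n), f(n) = o(g(n)) is false.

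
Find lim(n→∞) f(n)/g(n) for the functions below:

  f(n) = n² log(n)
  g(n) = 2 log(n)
∞

Since n² log(n) (O(n² log n)) grows faster than 2 log(n) (O(log n)),
the ratio f(n)/g(n) → ∞ as n → ∞.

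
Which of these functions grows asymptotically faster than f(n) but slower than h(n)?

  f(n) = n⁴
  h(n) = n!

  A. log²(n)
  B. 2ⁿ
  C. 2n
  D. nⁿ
B

We need g(n) with n⁴ = o(g(n)) and g(n) = o(n!), i.e. O(n⁴) ≺ g ≺ O(n!).
Check each option:
  A. log²(n) — O(log² n) does not grow strictly faster than f(n)
  B. 2ⁿ — O(2ⁿ) is strictly between O(n⁴) and O(n!) ✓
  C. 2n — O(n) does not grow strictly faster than f(n)
  D. nⁿ — O(nⁿ) does not grow strictly slower than h(n)

Only option B (2ⁿ) lies strictly between.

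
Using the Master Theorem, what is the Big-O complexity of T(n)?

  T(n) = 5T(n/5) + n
Θ(n log n)

Master Theorem: a = 5, b = 5, f(n) = n.
Compute the critical exponent d = log₅(5) = 1.
Compare f(n) = Θ(n) against n^d:
  k = 1 = d, so f(n) = Θ(n^d) — Case 2.
  Work is balanced across levels: T(n) = Θ(n^d log n) = Θ(n log n).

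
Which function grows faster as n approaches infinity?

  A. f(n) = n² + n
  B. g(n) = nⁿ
B

f(n) = n² + n is O(n²), while g(n) = nⁿ is O(nⁿ).
Since O(nⁿ) grows faster than O(n²), g(n) dominates.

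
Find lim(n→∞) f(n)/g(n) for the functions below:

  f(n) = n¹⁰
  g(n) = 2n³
∞

Since n¹⁰ (O(n¹⁰)) grows faster than 2n³ (O(n³)),
the ratio f(n)/g(n) → ∞ as n → ∞.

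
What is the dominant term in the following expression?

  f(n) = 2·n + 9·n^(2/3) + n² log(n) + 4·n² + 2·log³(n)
n² log(n)

Looking at each term:
  - 2·n is O(n)
  - 9·n^(2/3) is O(n^(2/3))
  - n² log(n) is O(n² log n)
  - 4·n² is O(n²)
  - 2·log³(n) is O(log³ n)

The term n² log(n) (O(n² log n)) grows fastest and dominates all others.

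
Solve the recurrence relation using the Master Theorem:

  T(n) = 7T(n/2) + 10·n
Θ(n^log₂(7))

Master Theorem: a = 7, b = 2, f(n) = 10·n.
Compute the critical exponent d = log₂(7) = 2.807.
Compare f(n) = Θ(n) against n^d:
  k = 1 < d = 2.807, so f(n) = O(n^(d-ε)) — Case 1.
  The recursion cost dominates: T(n) = Θ(n^d) = Θ(n^log₂(7)).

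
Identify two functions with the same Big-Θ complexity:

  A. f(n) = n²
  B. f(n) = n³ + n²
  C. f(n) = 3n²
A and C

Examining each function:
  A. n² is O(n²)
  B. n³ + n² is O(n³)
  C. 3n² is O(n²)

Functions A and C both have the same complexity class.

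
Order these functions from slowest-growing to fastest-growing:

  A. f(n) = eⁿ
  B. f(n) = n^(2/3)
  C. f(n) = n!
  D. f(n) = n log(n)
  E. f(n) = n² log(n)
B < D < E < A < C

Comparing growth rates:
B = n^(2/3) is O(n^(2/3))
D = n log(n) is O(n log n)
E = n² log(n) is O(n² log n)
A = eⁿ is O(eⁿ)
C = n! is O(n!)

Therefore, the order from slowest to fastest is: B < D < E < A < C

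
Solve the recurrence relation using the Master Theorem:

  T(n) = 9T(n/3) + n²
Θ(n² log n)

Master Theorem: a = 9, b = 3, f(n) = n².
Compute the critical exponent d = log₃(9) = 2.
Compare f(n) = Θ(n²) against n^d:
  k = 2 = d, so f(n) = Θ(n^d) — Case 2.
  Work is balanced across levels: T(n) = Θ(n^d log n) = Θ(n² log n).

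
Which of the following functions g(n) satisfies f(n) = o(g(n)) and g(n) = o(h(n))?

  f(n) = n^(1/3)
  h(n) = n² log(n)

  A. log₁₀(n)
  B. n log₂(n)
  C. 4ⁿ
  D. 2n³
B

We need g(n) with n^(1/3) = o(g(n)) and g(n) = o(n² log(n)), i.e. O(n^(1/3)) ≺ g ≺ O(n² log n).
Check each option:
  A. log₁₀(n) — O(log n) does not grow strictly faster than f(n)
  B. n log₂(n) — O(n log n) is strictly between O(n^(1/3)) and O(n² log n) ✓
  C. 4ⁿ — O(4ⁿ) does not grow strictly slower than h(n)
  D. 2n³ — O(n³) does not grow strictly slower than h(n)

Only option B (n log₂(n)) lies strictly between.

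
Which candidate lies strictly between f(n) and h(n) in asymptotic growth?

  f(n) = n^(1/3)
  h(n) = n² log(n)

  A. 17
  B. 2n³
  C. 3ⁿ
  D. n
D

We need g(n) with n^(1/3) = o(g(n)) and g(n) = o(n² log(n)), i.e. O(n^(1/3)) ≺ g ≺ O(n² log n).
Check each option:
  A. 17 — O(1) does not grow strictly faster than f(n)
  B. 2n³ — O(n³) does not grow strictly slower than h(n)
  C. 3ⁿ — O(3ⁿ) does not grow strictly slower than h(n)
  D. n — O(n) is strictly between O(n^(1/3)) and O(n² log n) ✓

Only option D (n) lies strictly between.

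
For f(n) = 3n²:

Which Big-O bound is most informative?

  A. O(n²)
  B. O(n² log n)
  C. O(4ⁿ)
A

f(n) = 3n² is O(n²).
All listed options are valid Big-O bounds (upper bounds),
but O(n²) is the tightest (smallest valid bound).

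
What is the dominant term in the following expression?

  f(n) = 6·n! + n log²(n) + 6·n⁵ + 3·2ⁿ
6·n!

Looking at each term:
  - 6·n! is O(n!)
  - n log²(n) is O(n log² n)
  - 6·n⁵ is O(n⁵)
  - 3·2ⁿ is O(2ⁿ)

The term 6·n! (O(n!)) grows fastest and dominates all others.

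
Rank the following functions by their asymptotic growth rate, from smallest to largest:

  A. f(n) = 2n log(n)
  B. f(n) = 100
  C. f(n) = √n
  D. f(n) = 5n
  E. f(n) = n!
B < C < D < A < E

Comparing growth rates:
B = 100 is O(1)
C = √n is O(√n)
D = 5n is O(n)
A = 2n log(n) is O(n log n)
E = n! is O(n!)

Therefore, the order from slowest to fastest is: B < C < D < A < E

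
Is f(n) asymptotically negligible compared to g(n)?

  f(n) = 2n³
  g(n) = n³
False

f(n) = 2n³ is O(n³), and g(n) = n³ is O(n³).
Since they have the same growth rate, f(n) = o(g(n)) is false.
(f = o(g) requires f to grow strictly slower, not equal.)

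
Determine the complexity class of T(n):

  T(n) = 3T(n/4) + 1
Θ(n^log₄(3))

Master Theorem: a = 3, b = 4, f(n) = 1.
Compute the critical exponent d = log₄(3) = 0.792.
Compare f(n) = Θ(1) against n^d:
  k = 0 < d = 0.792, so f(n) = O(n^(d-ε)) — Case 1.
  The recursion cost dominates: T(n) = Θ(n^d) = Θ(n^log₄(3)).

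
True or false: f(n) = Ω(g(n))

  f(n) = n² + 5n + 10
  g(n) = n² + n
True

f(n) = n² + 5n + 10 and g(n) = n² + n are both O(n²).
Big-Ω permits equal growth rates (f ≥ c·g for some c > 0), so f(n) = Ω(g(n)) is true.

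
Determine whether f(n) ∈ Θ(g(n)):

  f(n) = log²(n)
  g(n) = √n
False

f(n) = log²(n) is O(log² n), and g(n) = √n is O(√n).
Since they have different growth rates, f(n) = Θ(g(n)) is false.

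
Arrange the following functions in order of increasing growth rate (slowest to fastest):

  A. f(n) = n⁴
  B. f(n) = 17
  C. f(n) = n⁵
B < A < C

Comparing growth rates:
B = 17 is O(1)
A = n⁴ is O(n⁴)
C = n⁵ is O(n⁵)

Therefore, the order from slowest to fastest is: B < A < C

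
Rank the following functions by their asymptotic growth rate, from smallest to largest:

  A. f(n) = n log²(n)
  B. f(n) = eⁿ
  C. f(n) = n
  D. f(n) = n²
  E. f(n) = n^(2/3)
E < C < A < D < B

Comparing growth rates:
E = n^(2/3) is O(n^(2/3))
C = n is O(n)
A = n log²(n) is O(n log² n)
D = n² is O(n²)
B = eⁿ is O(eⁿ)

Therefore, the order from slowest to fastest is: E < C < A < D < B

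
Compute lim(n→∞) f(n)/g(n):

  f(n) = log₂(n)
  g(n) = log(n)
1/log(2)

Since log₂(n) and log(n) have the same growth rate (O(log n)),
the ratio converges to a constant: 1/log(2).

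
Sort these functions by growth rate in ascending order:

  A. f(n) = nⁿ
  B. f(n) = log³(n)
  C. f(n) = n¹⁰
B < C < A

Comparing growth rates:
B = log³(n) is O(log³ n)
C = n¹⁰ is O(n¹⁰)
A = nⁿ is O(nⁿ)

Therefore, the order from slowest to fastest is: B < C < A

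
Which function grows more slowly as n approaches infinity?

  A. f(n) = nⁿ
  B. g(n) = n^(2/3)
B

f(n) = nⁿ is O(nⁿ), while g(n) = n^(2/3) is O(n^(2/3)).
Since O(n^(2/3)) grows slower than O(nⁿ), g(n) is dominated.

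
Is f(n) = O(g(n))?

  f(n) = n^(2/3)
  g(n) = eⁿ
True

f(n) = n^(2/3) is O(n^(2/3)), and g(n) = eⁿ is O(eⁿ).
Since O(n^(2/3)) ⊆ O(eⁿ) (f grows no faster than g), f(n) = O(g(n)) is true.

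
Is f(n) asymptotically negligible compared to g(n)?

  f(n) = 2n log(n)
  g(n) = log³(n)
False

f(n) = 2n log(n) is O(n log n), and g(n) = log³(n) is O(log³ n).
Since O(n log n) grows faster than or equal to O(log³ n), f(n) = o(g(n)) is false.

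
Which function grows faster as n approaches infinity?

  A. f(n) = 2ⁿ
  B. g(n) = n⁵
A

f(n) = 2ⁿ is O(2ⁿ), while g(n) = n⁵ is O(n⁵).
Since O(2ⁿ) grows faster than O(n⁵), f(n) dominates.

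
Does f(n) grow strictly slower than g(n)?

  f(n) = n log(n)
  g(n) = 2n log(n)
False

f(n) = n log(n) is O(n log n), and g(n) = 2n log(n) is O(n log n).
Since they have the same growth rate, f(n) = o(g(n)) is false.
(f = o(g) requires f to grow strictly slower, not equal.)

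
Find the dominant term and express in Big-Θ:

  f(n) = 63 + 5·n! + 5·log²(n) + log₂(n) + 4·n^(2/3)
Θ(n!)

Order the terms by growth rate: 63 ≺ log₂(n) ≺ 5·log²(n) ≺ 4·n^(2/3) ≺ 5·n!.
The fastest-growing term 5·n! dominates as n → ∞; dropping its constant factor gives Θ(n!).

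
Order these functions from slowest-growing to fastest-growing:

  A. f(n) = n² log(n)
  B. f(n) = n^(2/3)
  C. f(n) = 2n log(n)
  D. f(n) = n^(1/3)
D < B < C < A

Comparing growth rates:
D = n^(1/3) is O(n^(1/3))
B = n^(2/3) is O(n^(2/3))
C = 2n log(n) is O(n log n)
A = n² log(n) is O(n² log n)

Therefore, the order from slowest to fastest is: D < B < C < A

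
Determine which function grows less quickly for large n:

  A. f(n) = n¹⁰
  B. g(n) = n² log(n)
B

f(n) = n¹⁰ is O(n¹⁰), while g(n) = n² log(n) is O(n² log n).
Since O(n² log n) grows slower than O(n¹⁰), g(n) is dominated.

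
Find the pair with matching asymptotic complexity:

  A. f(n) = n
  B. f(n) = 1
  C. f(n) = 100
B and C

Examining each function:
  A. n is O(n)
  B. 1 is O(1)
  C. 100 is O(1)

Functions B and C both have the same complexity class.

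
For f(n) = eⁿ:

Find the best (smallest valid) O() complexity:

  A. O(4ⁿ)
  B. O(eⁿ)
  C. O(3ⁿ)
B

f(n) = eⁿ is O(eⁿ).
All listed options are valid Big-O bounds (upper bounds),
but O(eⁿ) is the tightest (smallest valid bound).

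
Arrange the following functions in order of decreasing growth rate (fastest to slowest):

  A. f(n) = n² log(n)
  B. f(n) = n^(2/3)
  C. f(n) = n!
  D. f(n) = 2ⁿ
C > D > A > B

Comparing growth rates:
C = n! is O(n!)
D = 2ⁿ is O(2ⁿ)
A = n² log(n) is O(n² log n)
B = n^(2/3) is O(n^(2/3))

Therefore, the order from fastest to slowest is: C > D > A > B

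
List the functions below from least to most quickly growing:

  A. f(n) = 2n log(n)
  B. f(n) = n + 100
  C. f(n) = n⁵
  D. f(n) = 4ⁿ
B < A < C < D

Comparing growth rates:
B = n + 100 is O(n)
A = 2n log(n) is O(n log n)
C = n⁵ is O(n⁵)
D = 4ⁿ is O(4ⁿ)

Therefore, the order from slowest to fastest is: B < A < C < D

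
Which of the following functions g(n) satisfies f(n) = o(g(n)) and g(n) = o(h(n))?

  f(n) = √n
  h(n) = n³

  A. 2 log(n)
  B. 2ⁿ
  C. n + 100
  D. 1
C

We need g(n) with √n = o(g(n)) and g(n) = o(n³), i.e. O(√n) ≺ g ≺ O(n³).
Check each option:
  A. 2 log(n) — O(log n) does not grow strictly faster than f(n)
  B. 2ⁿ — O(2ⁿ) does not grow strictly slower than h(n)
  C. n + 100 — O(n) is strictly between O(√n) and O(n³) ✓
  D. 1 — O(1) does not grow strictly faster than f(n)

Only option C (n + 100) lies strictly between.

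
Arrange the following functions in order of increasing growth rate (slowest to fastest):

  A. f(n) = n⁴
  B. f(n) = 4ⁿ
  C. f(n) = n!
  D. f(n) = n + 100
D < A < B < C

Comparing growth rates:
D = n + 100 is O(n)
A = n⁴ is O(n⁴)
B = 4ⁿ is O(4ⁿ)
C = n! is O(n!)

Therefore, the order from slowest to fastest is: D < A < B < C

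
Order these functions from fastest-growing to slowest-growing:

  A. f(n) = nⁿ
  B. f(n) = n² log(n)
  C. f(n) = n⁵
A > C > B

Comparing growth rates:
A = nⁿ is O(nⁿ)
C = n⁵ is O(n⁵)
B = n² log(n) is O(n² log n)

Therefore, the order from fastest to slowest is: A > C > B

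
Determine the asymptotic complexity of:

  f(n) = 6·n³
O(n³)

The dominant term in 6·n³ is 6·n³, which is Θ(n³).
Constants are absorbed, so the tightest bound is O(n³).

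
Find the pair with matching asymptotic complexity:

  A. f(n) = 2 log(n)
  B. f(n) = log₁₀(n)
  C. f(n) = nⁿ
A and B

Examining each function:
  A. 2 log(n) is O(log n)
  B. log₁₀(n) is O(log n)
  C. nⁿ is O(nⁿ)

Functions A and B both have the same complexity class.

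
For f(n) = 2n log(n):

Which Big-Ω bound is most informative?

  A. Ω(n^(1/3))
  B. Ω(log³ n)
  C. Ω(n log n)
C

f(n) = 2n log(n) is Ω(n log n).
All listed options are valid Big-Ω bounds (lower bounds),
but Ω(n log n) is the tightest (largest valid bound).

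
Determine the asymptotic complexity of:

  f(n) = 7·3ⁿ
O(3ⁿ)

The dominant term in 7·3ⁿ is 7·3ⁿ, which is Θ(3ⁿ).
Constants are absorbed, so the tightest bound is O(3ⁿ).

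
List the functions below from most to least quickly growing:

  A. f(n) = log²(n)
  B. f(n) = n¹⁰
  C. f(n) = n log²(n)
B > C > A

Comparing growth rates:
B = n¹⁰ is O(n¹⁰)
C = n log²(n) is O(n log² n)
A = log²(n) is O(log² n)

Therefore, the order from fastest to slowest is: B > C > A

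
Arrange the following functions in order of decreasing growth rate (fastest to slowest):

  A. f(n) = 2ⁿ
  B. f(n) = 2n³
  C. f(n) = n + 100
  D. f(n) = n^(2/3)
A > B > C > D

Comparing growth rates:
A = 2ⁿ is O(2ⁿ)
B = 2n³ is O(n³)
C = n + 100 is O(n)
D = n^(2/3) is O(n^(2/3))

Therefore, the order from fastest to slowest is: A > B > C > D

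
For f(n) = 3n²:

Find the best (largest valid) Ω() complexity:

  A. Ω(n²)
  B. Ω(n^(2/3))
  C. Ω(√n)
A

f(n) = 3n² is Ω(n²).
All listed options are valid Big-Ω bounds (lower bounds),
but Ω(n²) is the tightest (largest valid bound).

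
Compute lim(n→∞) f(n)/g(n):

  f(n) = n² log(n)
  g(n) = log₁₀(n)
∞

Since n² log(n) (O(n² log n)) grows faster than log₁₀(n) (O(log n)),
the ratio f(n)/g(n) → ∞ as n → ∞.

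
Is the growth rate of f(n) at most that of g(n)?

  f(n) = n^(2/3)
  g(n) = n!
True

f(n) = n^(2/3) is O(n^(2/3)), and g(n) = n! is O(n!).
Since O(n^(2/3)) ⊆ O(n!) (f grows no faster than g), f(n) = O(g(n)) is true.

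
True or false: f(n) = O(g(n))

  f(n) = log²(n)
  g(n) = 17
False

f(n) = log²(n) is O(log² n), and g(n) = 17 is O(1).
Since O(log² n) grows faster than O(1), f(n) = O(g(n)) is false.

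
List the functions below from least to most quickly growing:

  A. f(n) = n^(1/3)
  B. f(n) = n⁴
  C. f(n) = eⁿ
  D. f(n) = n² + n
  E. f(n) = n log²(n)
A < E < D < B < C

Comparing growth rates:
A = n^(1/3) is O(n^(1/3))
E = n log²(n) is O(n log² n)
D = n² + n is O(n²)
B = n⁴ is O(n⁴)
C = eⁿ is O(eⁿ)

Therefore, the order from slowest to fastest is: A < E < D < B < C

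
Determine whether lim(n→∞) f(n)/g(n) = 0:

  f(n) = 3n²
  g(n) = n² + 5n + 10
False

f(n) = 3n² is O(n²), and g(n) = n² + 5n + 10 is O(n²).
Since they have the same growth rate, f(n) = o(g(n)) is false.
(f = o(g) requires f to grow strictly slower, not equal.)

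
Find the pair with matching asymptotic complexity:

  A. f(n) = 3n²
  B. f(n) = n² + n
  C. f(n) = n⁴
A and B

Examining each function:
  A. 3n² is O(n²)
  B. n² + n is O(n²)
  C. n⁴ is O(n⁴)

Functions A and B both have the same complexity class.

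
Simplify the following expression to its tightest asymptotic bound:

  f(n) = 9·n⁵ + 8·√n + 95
Θ(n⁵)

Order the terms by growth rate: 95 ≺ 8·√n ≺ 9·n⁵.
The fastest-growing term 9·n⁵ dominates as n → ∞; dropping its constant factor gives Θ(n⁵).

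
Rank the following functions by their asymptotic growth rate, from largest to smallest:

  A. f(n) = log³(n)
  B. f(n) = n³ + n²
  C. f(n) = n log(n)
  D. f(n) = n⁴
D > B > C > A

Comparing growth rates:
D = n⁴ is O(n⁴)
B = n³ + n² is O(n³)
C = n log(n) is O(n log n)
A = log³(n) is O(log³ n)

Therefore, the order from fastest to slowest is: D > B > C > A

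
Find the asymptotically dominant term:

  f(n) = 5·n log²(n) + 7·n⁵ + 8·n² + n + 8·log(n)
7·n⁵

Looking at each term:
  - 5·n log²(n) is O(n log² n)
  - 7·n⁵ is O(n⁵)
  - 8·n² is O(n²)
  - n is O(n)
  - 8·log(n) is O(log n)

The term 7·n⁵ (O(n⁵)) grows fastest and dominates all others.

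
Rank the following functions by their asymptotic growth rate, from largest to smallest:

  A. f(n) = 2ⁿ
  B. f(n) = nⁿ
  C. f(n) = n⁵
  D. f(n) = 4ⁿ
B > D > A > C

Comparing growth rates:
B = nⁿ is O(nⁿ)
D = 4ⁿ is O(4ⁿ)
A = 2ⁿ is O(2ⁿ)
C = n⁵ is O(n⁵)

Therefore, the order from fastest to slowest is: B > D > A > C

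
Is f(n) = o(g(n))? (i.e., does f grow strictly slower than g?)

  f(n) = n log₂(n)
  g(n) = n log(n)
False

f(n) = n log₂(n) is O(n log n), and g(n) = n log(n) is O(n log n).
Since they have the same growth rate, f(n) = o(g(n)) is false.
(f = o(g) requires f to grow strictly slower, not equal.)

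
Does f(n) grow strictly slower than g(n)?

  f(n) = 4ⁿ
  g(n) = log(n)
False

f(n) = 4ⁿ is O(4ⁿ), and g(n) = log(n) is O(log n).
Since O(4ⁿ) grows faster than or equal to O(log n), f(n) = o(g(n)) is false.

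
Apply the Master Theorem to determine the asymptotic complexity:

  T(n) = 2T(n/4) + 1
Θ(n^log₄(2))

Master Theorem: a = 2, b = 4, f(n) = 1.
Compute the critical exponent d = log₄(2) = 0.500.
Compare f(n) = Θ(1) against n^d:
  k = 0 < d = 0.500, so f(n) = O(n^(d-ε)) — Case 1.
  The recursion cost dominates: T(n) = Θ(n^d) = Θ(n^log₄(2)).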